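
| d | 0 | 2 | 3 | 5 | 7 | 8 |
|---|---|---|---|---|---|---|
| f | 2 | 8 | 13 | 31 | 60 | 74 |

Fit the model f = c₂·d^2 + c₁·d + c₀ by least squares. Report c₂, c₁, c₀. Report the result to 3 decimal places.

c₂ = 1.061, c₁ = 0.628, c₀ = 2.022

With design matrix M, MᵀM = [[7219, 1015, 151]; [1015, 151, 25]; [151, 25, 6]] and Mᵀf = [8600, 1222, 188]ᵀ.
Row-reducing yields c₂ = 35791/33744, c₁ = 21203/33744, c₀ = 11371/5624.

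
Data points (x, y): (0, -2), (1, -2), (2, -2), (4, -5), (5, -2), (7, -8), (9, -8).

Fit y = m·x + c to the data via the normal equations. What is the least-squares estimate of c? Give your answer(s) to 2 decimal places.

c = -1.14

Entries of MᵀM: Σx·x = 176, Σx = 28, Σ1 = 7.
For Mᵀy: Σx·y = -164, Σy = -29.
MᵀM·[m, c]ᵀ = Mᵀy becomes [[176, 28]; [28, 7]]·[m, c]ᵀ = [-164, -29]ᵀ.
Eliminating c: 7·(row 1) − 28·(row 2) gives 448·m = 7·(-164) − 28·(-29) = -336, so m = -3/4.
Then c = ((-29) − 28·(-3/4))/7 = -8/7.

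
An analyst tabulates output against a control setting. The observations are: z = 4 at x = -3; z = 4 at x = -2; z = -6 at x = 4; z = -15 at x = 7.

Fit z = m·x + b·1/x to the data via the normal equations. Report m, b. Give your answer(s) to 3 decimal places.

Sums needed: Σx·x = 78, Σx·1/x = 4, Σ1/x·1/x = 3133/7056.
Right-hand side: Σx·z = -149, Σ1/x·z = -293/42.
Normal equations: [[78, 4]; [4, 3133/7056]]·[m, b]ᵀ = [-149, -293/42]ᵀ.
det = 78·(3133/7056) − 4² = 21913/1176.
m = ((-149)·(3133/7056) − 4·(-293/42))/(21913/1176) = -269921/131478; b = (78·(-293/42) − 4·(-149))/(21913/1176) = 60984/21913.

m = -2.053, b = 2.783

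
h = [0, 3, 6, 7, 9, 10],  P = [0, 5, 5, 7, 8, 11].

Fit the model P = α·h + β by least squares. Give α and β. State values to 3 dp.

From the data, Σh·h = 275, Σh = 35, Σ1 = 6.
Moment sums: Σh·P = 276, ΣP = 36.
Δ = 275·6 − 35² = 425.
α = (276·6 − 35·36)/425 = 396/425; β = (275·36 − 35·276)/425 = 48/85.

α = 0.932, β = 0.565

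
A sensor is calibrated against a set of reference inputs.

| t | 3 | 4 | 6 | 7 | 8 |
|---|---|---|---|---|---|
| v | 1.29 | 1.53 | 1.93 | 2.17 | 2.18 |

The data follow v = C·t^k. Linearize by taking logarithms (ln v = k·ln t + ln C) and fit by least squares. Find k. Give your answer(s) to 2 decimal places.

k = 0.56

Taking logs, ln v = k·ln t + ln C, so regress ln v on ln t.
Sums: Σln t = 8.3020, Σ(ln t)² = 14.4498, Σln v = 2.8915, Σln t·ln v = 5.1755.
Normal system: [[14.4498, 8.3020]; [8.3020, 5]]·[k, ln C]ᵀ = [5.1755, 2.8915]ᵀ.
Slope k = (n·Σln t·ln v − Σln t·Σln v)/(n·Σ(ln t)² − (Σln t)²) = (5·5.1755 − 8.3020·2.8915)/3.3255 = 0.56307; ln C = (Σln v − k·Σln t)/n = -0.35662.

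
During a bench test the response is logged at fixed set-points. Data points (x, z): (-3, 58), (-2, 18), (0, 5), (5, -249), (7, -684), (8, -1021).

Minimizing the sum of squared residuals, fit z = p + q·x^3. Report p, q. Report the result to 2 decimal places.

Sums needed: Σ1 = 6, Σx^3 = 945, Σx^3·x^3 = 396211.
For Mᵀz: Σz = -1873, Σx^3·z = -790199.
MᵀM·[p, q]ᵀ = Mᵀz becomes [[6, 945]; [945, 396211]]·[p, q]ᵀ = [-1873, -790199]ᵀ.
Δ = 6·396211 − 945² = 1484241.
p = ((-1873)·396211 − 945·(-790199))/1484241 = 4634852/1484241; q = (6·(-790199) − 945·(-1873))/1484241 = -990403/494747.

p = 3.12, q = -2.00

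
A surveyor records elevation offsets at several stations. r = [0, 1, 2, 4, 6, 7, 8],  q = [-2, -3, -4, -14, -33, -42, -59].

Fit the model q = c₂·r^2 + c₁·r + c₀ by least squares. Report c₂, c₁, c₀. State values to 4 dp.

With design matrix X, XᵀX = [[8066, 1144, 170]; [1144, 170, 28]; [170, 28, 7]] and Xᵀq = [-7265, -1031, -157]ᵀ.
Row-reducing yields c₂ = -1597/1578, c₁ = 52537/45762, c₀ = -18630/7627.

c₂ = -1.0120, c₁ = 1.1480, c₀ = -2.4426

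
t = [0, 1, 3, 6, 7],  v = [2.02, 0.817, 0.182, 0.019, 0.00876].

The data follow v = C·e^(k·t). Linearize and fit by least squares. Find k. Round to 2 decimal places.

Let Y = ln v. Fitting Y = k·t + ln C by least squares:
XᵀX = [[95.0000, 17.0000]; [17.0000, 5]], rhs = [-62.2562, -9.9036]ᵀ  (here Σt = 17.0000, Σ(t)² = 95.0000, Σln v = -9.9036, Σt·ln v = -62.2562).
Solving (det = 186.0000): k = -0.76838, ln C = 0.63177.

k = -0.77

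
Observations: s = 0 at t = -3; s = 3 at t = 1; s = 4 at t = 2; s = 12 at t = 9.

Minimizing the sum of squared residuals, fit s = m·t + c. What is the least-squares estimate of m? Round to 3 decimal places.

m = 1.020

The normal system AᵀA·[m, c]ᵀ = Aᵀs is [[95, 9]; [9, 4]]·[m, c]ᵀ = [119, 19]ᵀ.
Eliminating c: 4·(row 1) − 9·(row 2) gives 299·m = 4·119 − 9·19 = 305, so m = 305/299.
Then c = (19 − 9·(305/299))/4 = 734/299.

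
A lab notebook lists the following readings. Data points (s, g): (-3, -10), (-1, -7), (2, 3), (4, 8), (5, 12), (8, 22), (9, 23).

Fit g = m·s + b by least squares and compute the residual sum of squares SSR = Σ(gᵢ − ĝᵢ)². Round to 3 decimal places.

Forming AᵀA = [[200, 24]; [24, 7]] and Aᵀg = [518, 51]ᵀ gives AᵀA·[m, b]ᵀ = Aᵀg.
Eliminating b: 7·(row 1) − 24·(row 2) gives 824·m = 7·518 − 24·51 = 2402, so m = 1201/412.
Then b = (51 − 24·(1201/412))/7 = -279/103.
Residuals: 599/412, -567/412, -25/206, -98/103, 55/412, 143/103, -217/412; SSR = 1473/206.

SSR = 7.150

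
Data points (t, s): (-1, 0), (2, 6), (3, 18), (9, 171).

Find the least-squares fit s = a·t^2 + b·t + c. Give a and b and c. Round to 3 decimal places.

Forming XᵀX = [[6659, 763, 95]; [763, 95, 13]; [95, 13, 4]] and Xᵀs = [14037, 1605, 195]ᵀ gives XᵀX·[a, b, c]ᵀ = Xᵀs.
Solving the 3×3 system (Gaussian elimination) gives a = 6107/2878, b = 401/2878, c = -3021/1439.

a = 2.122, b = 0.139, c = -2.099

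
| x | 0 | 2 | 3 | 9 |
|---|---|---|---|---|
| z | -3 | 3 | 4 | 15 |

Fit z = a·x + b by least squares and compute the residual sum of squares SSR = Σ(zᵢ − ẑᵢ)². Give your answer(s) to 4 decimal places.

Sums needed: Σx·x = 94, Σx = 14, Σ1 = 4.
For Aᵀz: Σx·z = 153, Σz = 19.
AᵀA·[a, b]ᵀ = Aᵀz becomes [[94, 14]; [14, 4]]·[a, b]ᵀ = [153, 19]ᵀ.
Determinant 94·4 − 14² = 180.
a = (153·4 − 14·19)/180 = 173/90; b = (94·19 − 14·153)/180 = -89/45.
Residuals: -46/45, 17/15, 19/90, -29/90; SSR = 223/90.

SSR = 2.4778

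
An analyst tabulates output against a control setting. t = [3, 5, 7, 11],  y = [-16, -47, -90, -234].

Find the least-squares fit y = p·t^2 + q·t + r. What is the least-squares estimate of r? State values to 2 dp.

With design matrix M, MᵀM = [[17748, 1826, 204]; [1826, 204, 26]; [204, 26, 4]] and Mᵀy = [-34043, -3487, -387]ᵀ.
Row-reducing yields p = -17/8, q = 13/5, r = -211/40.

r = -5.28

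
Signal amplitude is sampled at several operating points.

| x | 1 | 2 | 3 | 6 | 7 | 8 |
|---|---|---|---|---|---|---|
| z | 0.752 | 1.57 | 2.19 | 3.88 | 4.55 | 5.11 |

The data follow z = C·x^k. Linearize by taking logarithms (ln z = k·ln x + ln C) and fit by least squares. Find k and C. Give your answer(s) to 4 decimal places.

With ln zᵢ as the transformed response and ln xᵢ as the regressor:
Σln x = 7.6089, Σ(ln x)² = 13.0084, Σln z = 5.4521, Σln x·ln z = 9.9435.
Normal system: [[13.0084, 7.6089]; [7.6089, 6]]·[k, ln C]ᵀ = [9.9435, 5.4521]ᵀ.
Solving (det = 20.1558): k = 0.90180, ln C = -0.23492, so C = exp(-0.23492) = 0.79063.

k = 0.9018, C = 0.7906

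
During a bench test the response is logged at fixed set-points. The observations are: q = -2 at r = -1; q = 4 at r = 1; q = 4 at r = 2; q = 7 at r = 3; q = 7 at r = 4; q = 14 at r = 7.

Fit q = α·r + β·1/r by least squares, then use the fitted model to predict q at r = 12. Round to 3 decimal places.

The normal system AᵀA·[α, β]ᵀ = Aᵀq is [[80, 6]; [6, 17245/7056]]·[α, β]ᵀ = [161, 169/12]ᵀ.
Eliminating β: (17245/7056)·(row 1) − 6·(row 2) gives (70349/441)·α = (17245/7056)·161 − 6·(169/12) = 311459/1008, so α = 2180213/1125584.
Then β = ((169/12) − 6·(2180213/1125584))/(17245/7056) = 70854/70349.
At r = 12: q̂ = (2180213/1125584)·(12) + (70854/70349)·(1/12) = 6564257/281396.

q̂ = 23.327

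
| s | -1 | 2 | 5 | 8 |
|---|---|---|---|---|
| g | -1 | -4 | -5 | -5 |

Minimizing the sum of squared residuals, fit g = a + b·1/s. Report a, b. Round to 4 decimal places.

The normal equations are: 4·a + (-7/40)·b = -15;  (-7/40)·a + (2089/1600)·b = -21/8.
Δ = 4·(2089/1600) − (-7/40)² = 8307/1600.
a = ((-15)·(2089/1600) − (-7/40)·(-21/8))/(8307/1600) = -10690/2769; b = (4·(-21/8) − (-7/40)·(-15))/(8307/1600) = -7000/2769.

a = -3.8606, b = -2.5280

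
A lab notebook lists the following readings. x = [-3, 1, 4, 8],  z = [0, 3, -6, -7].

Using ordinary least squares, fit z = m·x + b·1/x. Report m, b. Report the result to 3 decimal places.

m = -1.033, b = 4.001

Forming AᵀA = [[90, 4]; [4, 685/576]] and Aᵀz = [-77, 5/8]ᵀ gives AᵀA·[m, b]ᵀ = Aᵀz.
Eliminating b: (685/576)·(row 1) − 4·(row 2) gives (2913/32)·m = (685/576)·(-77) − 4·(5/8) = -54185/576, so m = -54185/52434.
Then b = ((5/8) − 4·(-54185/52434))/(685/576) = 11656/2913.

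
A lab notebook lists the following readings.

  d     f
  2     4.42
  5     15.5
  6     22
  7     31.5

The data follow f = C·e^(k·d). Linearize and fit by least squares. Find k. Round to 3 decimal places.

Taking logs, ln f = k·d + ln C, so regress ln f on d.
Σd = 20.0000, Σ(d)² = 114.0000, Σln f = 10.7680, Σd·ln f = 59.3726.
Equations: 114.0000·k + 20.0000·ln C = 59.3726;  20.0000·k + 4·ln C = 10.7680.
Solving (det = 56.0000): k = 0.39519, ln C = 0.71607.

k = 0.395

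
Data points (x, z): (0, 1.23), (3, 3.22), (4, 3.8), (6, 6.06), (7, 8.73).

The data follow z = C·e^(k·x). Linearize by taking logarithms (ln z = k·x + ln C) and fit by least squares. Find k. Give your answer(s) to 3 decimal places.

With ln zᵢ as the transformed response and xᵢ as the regressor:
XᵀX = [[110.0000, 20.0000]; [20.0000, 5]], rhs = [34.8258, 6.6799]ᵀ  (here Σx = 20.0000, Σ(x)² = 110.0000, Σln z = 6.6799, Σx·ln z = 34.8258).
Δ = 110.0000·5 − (20.0000)² = 150.0000; k = (34.8258·5 − 20.0000·6.6799)/150.0000 = 0.27021, ln C = (110.0000·6.6799 − 20.0000·34.8258)/150.0000 = 0.25514.

k = 0.270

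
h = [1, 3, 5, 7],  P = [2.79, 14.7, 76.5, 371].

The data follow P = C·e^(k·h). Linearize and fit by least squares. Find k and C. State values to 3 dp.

Let Y = ln P. Fitting Y = k·h + ln C by least squares:
Over the data: Σh = 16.0000, Σ(h)² = 84.0000, Σln P = 13.9674, Σh·ln P = 72.1895.
Normal system: [[84.0000, 16.0000]; [16.0000, 4]]·[k, ln C]ᵀ = [72.1895, 13.9674]ᵀ.
Δ = 84.0000·4 − (16.0000)² = 80.0000; k = (72.1895·4 − 16.0000·13.9674)/80.0000 = 0.81600, ln C = (84.0000·13.9674 − 16.0000·72.1895)/80.0000 = 0.22786, so C = exp(0.22786) = 1.25591.

k = 0.816, C = 1.256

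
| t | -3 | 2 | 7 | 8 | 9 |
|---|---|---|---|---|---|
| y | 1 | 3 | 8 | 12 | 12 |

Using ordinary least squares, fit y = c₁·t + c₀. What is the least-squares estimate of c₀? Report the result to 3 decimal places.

The normal system AᵀA·[c₁, c₀]ᵀ = Aᵀy is [[207, 23]; [23, 5]]·[c₁, c₀]ᵀ = [263, 36]ᵀ.
det = 207·5 − 23² = 506.
c₁ = (263·5 − 23·36)/506 = 487/506; c₀ = (207·36 − 23·263)/506 = 61/22.

c₀ = 2.773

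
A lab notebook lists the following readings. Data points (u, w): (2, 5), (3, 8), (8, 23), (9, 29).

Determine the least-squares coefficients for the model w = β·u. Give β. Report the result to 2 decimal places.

Forming MᵀM = [[158]] and Mᵀw = [479]ᵀ gives MᵀM·[β]ᵀ = Mᵀw.
Hence β = 479 / 158 ≈ 3.03165.

β = 3.03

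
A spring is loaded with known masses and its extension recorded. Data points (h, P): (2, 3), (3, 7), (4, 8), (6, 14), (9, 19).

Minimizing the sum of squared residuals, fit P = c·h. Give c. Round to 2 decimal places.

With design matrix X, XᵀX = [[146]] and XᵀP = [314]ᵀ.
c = 314/146 = 2.15068.

c = 2.15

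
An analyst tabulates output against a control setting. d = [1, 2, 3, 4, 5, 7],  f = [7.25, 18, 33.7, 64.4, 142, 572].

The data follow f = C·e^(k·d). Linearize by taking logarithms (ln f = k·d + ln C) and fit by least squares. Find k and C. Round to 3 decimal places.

Let Y = ln f. Fitting Y = k·d + ln C by least squares:
Σd = 22.0000, Σ(d)² = 104.0000, Σln f = 23.8590, Σd·ln f = 104.1978.
Equations: 104.0000·k + 22.0000·ln C = 104.1978;  22.0000·k + 6·ln C = 23.8590.
Solving (det = 140.0000): k = 0.71636, ln C = 1.34985, so C = exp(1.34985) = 3.85685.

k = 0.716, C = 3.857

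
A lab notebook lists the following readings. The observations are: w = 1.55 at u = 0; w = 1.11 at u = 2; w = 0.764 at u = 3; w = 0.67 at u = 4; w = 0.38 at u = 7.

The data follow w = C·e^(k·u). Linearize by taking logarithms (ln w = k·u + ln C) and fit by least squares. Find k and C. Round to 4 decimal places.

k = -0.2041, C = 1.5439

Taking logs, ln w = k·u + ln C, so regress ln w on u.
Σu = 16.0000, Σ(u)² = 78.0000, Σln w = -1.0946, Σu·ln w = -8.9738.
Equations: 78.0000·k + 16.0000·ln C = -8.9738;  16.0000·k + 5·ln C = -1.0946.
Δ = 78.0000·5 − (16.0000)² = 134.0000; k = (-8.9738·5 − 16.0000·-1.0946)/134.0000 = -0.20414, ln C = (78.0000·-1.0946 − 16.0000·-8.9738)/134.0000 = 0.43433, so C = exp(0.43433) = 1.54393.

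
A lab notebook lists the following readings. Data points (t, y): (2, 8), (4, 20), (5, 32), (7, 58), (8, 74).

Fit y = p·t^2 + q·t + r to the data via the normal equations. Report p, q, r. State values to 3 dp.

p = 1.095, q = 0.143, r = 3.048

Normal-equation sums: Σt^2·t^2 = 7394, Σt^2·t = 1052, Σt^2 = 158, Σt·t = 158, Σt = 26, Σ1 = 5.
Moment sums: Σt^2·y = 8730, Σt·y = 1254, Σy = 192.
Row-reducing yields p = 23/21, q = 1/7, r = 64/21.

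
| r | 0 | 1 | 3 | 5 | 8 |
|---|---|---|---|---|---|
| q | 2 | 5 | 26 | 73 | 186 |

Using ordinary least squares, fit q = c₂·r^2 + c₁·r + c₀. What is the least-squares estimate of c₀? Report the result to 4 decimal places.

Forming AᵀA = [[4803, 665, 99]; [665, 99, 17]; [99, 17, 5]] and Aᵀq = [13968, 1936, 292]ᵀ gives AᵀA·[c₂, c₁, c₀]ᵀ = Aᵀq.
Inverting the 3×3 Gram matrix, [c₂, c₁, c₀]ᵀ = [8604/2899, -2214/2899, 6470/2899]ᵀ.

c₀ = 2.2318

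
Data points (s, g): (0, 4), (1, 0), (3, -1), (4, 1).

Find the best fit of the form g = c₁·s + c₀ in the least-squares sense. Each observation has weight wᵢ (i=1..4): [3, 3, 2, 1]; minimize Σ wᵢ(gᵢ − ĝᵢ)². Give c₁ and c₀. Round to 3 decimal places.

c₁ = -0.982, c₀ = 2.640

Sums needed: Σwᵢ·s·s = 37, Σwᵢ·s = 13, Σwᵢ·1 = 9.
Right-hand side: Σwᵢ·s·g = -2, Σwᵢ·g = 11.
MᵀWM·[c₁, c₀]ᵀ = MᵀWg becomes [[37, 13]; [13, 9]]·[c₁, c₀]ᵀ = [-2, 11]ᵀ.
Determinant 37·9 − 13² = 164.
c₁ = ((-2)·9 − 13·11)/164 = -161/164; c₀ = (37·11 − 13·(-2))/164 = 433/164.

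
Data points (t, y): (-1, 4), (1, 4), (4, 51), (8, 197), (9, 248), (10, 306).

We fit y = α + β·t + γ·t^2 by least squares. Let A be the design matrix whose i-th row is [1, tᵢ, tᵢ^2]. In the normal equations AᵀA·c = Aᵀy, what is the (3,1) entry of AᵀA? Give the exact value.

263

Row 3 ↔ basis t^2, column 1 ↔ basis 1, so (AᵀA)_{3,1} = Σᵢ t^2 = (1)·(1) + (1)·(1) + (16)·(1) + (64)·(1) + (81)·(1) + (100)·(1) = 263.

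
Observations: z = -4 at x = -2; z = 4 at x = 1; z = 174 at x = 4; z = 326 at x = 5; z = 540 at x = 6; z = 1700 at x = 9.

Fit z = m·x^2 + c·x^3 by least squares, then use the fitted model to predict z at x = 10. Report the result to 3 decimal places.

ẑ = 2298.886

From the data, Σx^2·x^2 = 8755, Σx^2·x^3 = 70943, Σx^3·x^3 = 597883.
And Σx^2·z = 168062, Σx^3·z = 1407862.
Δ = 8755·597883 − 70943² = 201556416.
m = (168062·597883 − 70943·1407862)/201556416 = 3143015/1049773; c = (8755·1407862 − 70943·168062)/201556416 = 2099007/1049773.
At x = 10: ẑ = (3143015/1049773)·(100) + (2099007/1049773)·(1000) = 2413308500/1049773.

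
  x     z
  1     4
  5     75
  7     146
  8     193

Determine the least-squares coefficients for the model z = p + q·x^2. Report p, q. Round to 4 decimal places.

p = 0.5342, q = 2.9918

The normal system MᵀM·[p, q]ᵀ = Mᵀz is [[4, 139]; [139, 7123]]·[p, q]ᵀ = [418, 21385]ᵀ.
Determinant 4·7123 − 139² = 9171.
p = (418·7123 − 139·21385)/9171 = 1633/3057; q = (4·21385 − 139·418)/9171 = 9146/3057.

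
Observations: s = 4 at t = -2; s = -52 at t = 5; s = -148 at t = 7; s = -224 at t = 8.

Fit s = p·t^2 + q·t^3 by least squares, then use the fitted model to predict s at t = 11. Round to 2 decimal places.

ŝ = -593.26

With design matrix A, AᵀA = [[7138, 52668]; [52668, 395482]] and Aᵀs = [-22872, -171984]ᵀ.
det = 7138·395482 − 52668² = 49032292.
p = ((-22872)·395482 − 52668·(-171984))/49032292 = 3147252/12258073; q = (7138·(-171984) − 52668·(-22872))/49032292 = -5749824/12258073.
At t = 11: ŝ = (3147252/12258073)·(121) + (-5749824/12258073)·(1331) = -7272198252/12258073.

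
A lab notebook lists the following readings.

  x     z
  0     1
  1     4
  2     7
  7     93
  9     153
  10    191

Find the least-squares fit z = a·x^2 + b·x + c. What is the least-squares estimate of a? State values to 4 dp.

a = 1.9662

Setting ∂/∂a … = 0 gives: 18979·a + 2081·b + 235·c = 36082;  2081·a + 235·b + 29·c = 3956;  235·a + 29·b + 6·c = 449.
Row-reducing yields a = 66143/33640, b = -25737/33640, c = 12797/8410.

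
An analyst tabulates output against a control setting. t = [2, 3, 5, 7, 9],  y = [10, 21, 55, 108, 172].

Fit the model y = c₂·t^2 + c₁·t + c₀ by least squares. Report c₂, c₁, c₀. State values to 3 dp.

From the data, Σt^2·t^2 = 9684, Σt^2·t = 1232, Σt^2 = 168, Σt·t = 168, Σt = 26, Σ1 = 5.
Moment sums: Σt^2·y = 20828, Σt·y = 2662, Σy = 366.
So XᵀX·[c₂, c₁, c₀]ᵀ = Xᵀy: [[9684, 1232, 168]; [1232, 168, 26]; [168, 26, 5]]·[c₂, c₁, c₀]ᵀ = [20828, 2662, 366]ᵀ.
Solving the 3×3 system (Gaussian elimination) gives c₂ = 2451/1261, c₁ = 4781/2522, c₀ = -2479/1261.

c₂ = 1.944, c₁ = 1.896, c₀ = -1.966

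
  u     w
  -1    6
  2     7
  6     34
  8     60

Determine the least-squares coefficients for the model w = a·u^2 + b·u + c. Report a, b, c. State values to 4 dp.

Sums needed: Σu^2·u^2 = 5409, Σu^2·u = 735, Σu^2 = 105, Σu·u = 105, Σu = 15, Σ1 = 4.
And Σu^2·w = 5098, Σu·w = 692, Σw = 107.
Inverting the 3×3 Gram matrix, [a, b, c]ᵀ = [127/132, -6613/8580, 57/13]ᵀ.

a = 0.9621, b = -0.7707, c = 4.3846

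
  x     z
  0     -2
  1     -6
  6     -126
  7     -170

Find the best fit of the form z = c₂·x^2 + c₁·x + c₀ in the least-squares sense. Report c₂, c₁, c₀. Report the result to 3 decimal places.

c₂ = -3.333, c₁ = -0.667, c₀ = -2.000

The normal equations are: 3698·c₂ + 560·c₁ + 86·c₀ = -12872;  560·c₂ + 86·c₁ + 14·c₀ = -1952;  86·c₂ + 14·c₁ + 4·c₀ = -304.
Inverting the 3×3 Gram matrix, [c₂, c₁, c₀]ᵀ = [-10/3, -2/3, -2]ᵀ.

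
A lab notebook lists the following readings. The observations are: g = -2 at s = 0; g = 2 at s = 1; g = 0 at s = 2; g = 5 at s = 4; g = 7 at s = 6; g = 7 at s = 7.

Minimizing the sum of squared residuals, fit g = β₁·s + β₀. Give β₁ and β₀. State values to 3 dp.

Setting ∂/∂β₁ … = 0 gives: 106·β₁ + 20·β₀ = 113;  20·β₁ + 6·β₀ = 19.
det = 106·6 − 20² = 236.
β₁ = (113·6 − 20·19)/236 = 149/118; β₀ = (106·19 − 20·113)/236 = -123/118.

β₁ = 1.263, β₀ = -1.042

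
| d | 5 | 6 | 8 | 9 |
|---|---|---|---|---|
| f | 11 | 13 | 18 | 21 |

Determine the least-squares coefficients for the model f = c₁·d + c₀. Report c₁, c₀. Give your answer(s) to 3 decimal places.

c₁ = 2.500, c₀ = -1.750

Compute the Gram sums: Σd·d = 206, Σd = 28, Σ1 = 4.
And Σd·f = 466, Σf = 63.
Normal equations: [[206, 28]; [28, 4]]·[c₁, c₀]ᵀ = [466, 63]ᵀ.
Determinant 206·4 − 28² = 40.
c₁ = (466·4 − 28·63)/40 = 5/2; c₀ = (206·63 − 28·466)/40 = -7/4.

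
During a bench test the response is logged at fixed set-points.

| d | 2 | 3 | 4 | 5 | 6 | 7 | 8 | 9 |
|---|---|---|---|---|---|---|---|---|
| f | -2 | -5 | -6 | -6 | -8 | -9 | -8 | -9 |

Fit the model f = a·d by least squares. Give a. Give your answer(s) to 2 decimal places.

From the data, Σd·d = 284.
For Aᵀf: Σd·f = -329.
Normal equations: [[284]]·[a]ᵀ = [-329]ᵀ.
a = (-329)/284 = -1.15845.

a = -1.16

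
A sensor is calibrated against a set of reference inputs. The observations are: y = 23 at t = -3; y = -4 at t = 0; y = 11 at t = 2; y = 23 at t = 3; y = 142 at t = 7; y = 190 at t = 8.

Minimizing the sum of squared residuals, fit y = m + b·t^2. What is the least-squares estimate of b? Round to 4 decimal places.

b = 3.0003

The normal system AᵀA·[m, b]ᵀ = Aᵀy is [[6, 135]; [135, 6675]]·[m, b]ᵀ = [385, 19576]ᵀ.
Δ = 6·6675 − 135² = 21825.
m = (385·6675 − 135·19576)/21825 = -4859/1455; b = (6·19576 − 135·385)/21825 = 21827/7275.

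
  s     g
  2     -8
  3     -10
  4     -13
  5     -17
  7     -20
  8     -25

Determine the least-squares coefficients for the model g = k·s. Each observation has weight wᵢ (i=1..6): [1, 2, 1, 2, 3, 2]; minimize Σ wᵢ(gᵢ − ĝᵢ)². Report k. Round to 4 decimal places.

MᵀWM·[k]ᵀ = MᵀWg reads: 363·k = -1118.
k = (-1118)/363 = -3.07989.

k = -3.0799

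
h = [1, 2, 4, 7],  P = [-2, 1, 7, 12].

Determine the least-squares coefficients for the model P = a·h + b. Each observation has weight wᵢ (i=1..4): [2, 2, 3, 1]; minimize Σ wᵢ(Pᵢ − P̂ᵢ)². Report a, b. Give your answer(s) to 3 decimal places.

a = 2.463, b = -3.823

Entries of XᵀWX: Σwᵢ·h·h = 107, Σwᵢ·h = 25, Σwᵢ·1 = 8.
For XᵀWP: Σwᵢ·h·P = 168, Σwᵢ·P = 31.
det = 107·8 − 25² = 231.
a = (168·8 − 25·31)/231 = 569/231; b = (107·31 − 25·168)/231 = -883/231.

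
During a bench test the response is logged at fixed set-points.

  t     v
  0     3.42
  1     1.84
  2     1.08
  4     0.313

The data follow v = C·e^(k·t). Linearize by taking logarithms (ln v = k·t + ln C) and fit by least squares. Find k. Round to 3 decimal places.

k = -0.595

With ln vᵢ as the transformed response and tᵢ as the regressor:
AᵀA = [[21.0000, 7.0000]; [7.0000, 4]], rhs = [-3.8825, 0.7548]ᵀ  (here Σt = 7.0000, Σ(t)² = 21.0000, Σln v = 0.7548, Σt·ln v = -3.8825).
Δ = 21.0000·4 − (7.0000)² = 35.0000; k = (-3.8825·4 − 7.0000·0.7548)/35.0000 = -0.59468, ln C = (21.0000·0.7548 − 7.0000·-3.8825)/35.0000 = 1.22939.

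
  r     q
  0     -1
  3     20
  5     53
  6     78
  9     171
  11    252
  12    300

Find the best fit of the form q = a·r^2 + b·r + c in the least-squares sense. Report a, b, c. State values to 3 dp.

a = 2.004, b = 1.022, c = -1.125

MᵀM·[a, b, c]ᵀ = Mᵀq reads: 43940·a + 4156·b + 416·c = 91856;  4156·a + 416·b + 46·c = 8704;  416·a + 46·b + 7·c = 873.
Solving the 3×3 system (Gaussian elimination) gives a = 94963/47376, b = 48427/47376, c = -8881/7896.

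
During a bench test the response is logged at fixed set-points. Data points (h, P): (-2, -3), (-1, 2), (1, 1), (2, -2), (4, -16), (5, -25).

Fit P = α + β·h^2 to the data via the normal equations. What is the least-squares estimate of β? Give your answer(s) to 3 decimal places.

The normal system AᵀA·[α, β]ᵀ = AᵀP is [[6, 51]; [51, 915]]·[α, β]ᵀ = [-43, -898]ᵀ.
Determinant 6·915 − 51² = 2889.
α = ((-43)·915 − 51·(-898))/2889 = 239/107; β = (6·(-898) − 51·(-43))/2889 = -355/321.

β = -1.106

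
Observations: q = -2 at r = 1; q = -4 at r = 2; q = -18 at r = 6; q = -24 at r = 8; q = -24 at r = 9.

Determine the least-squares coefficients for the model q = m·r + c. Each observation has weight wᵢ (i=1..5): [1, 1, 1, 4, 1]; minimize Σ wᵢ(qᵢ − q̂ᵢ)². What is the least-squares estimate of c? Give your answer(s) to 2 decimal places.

Normal-equation sums: Σwᵢ·r·r = 378, Σwᵢ·r = 50, Σwᵢ·1 = 8.
For AᵀWq: Σwᵢ·r·q = -1102, Σwᵢ·q = -144.
Determinant 378·8 − 50² = 524.
m = ((-1102)·8 − 50·(-144))/524 = -404/131; c = (378·(-144) − 50·(-1102))/524 = 167/131.

c = 1.27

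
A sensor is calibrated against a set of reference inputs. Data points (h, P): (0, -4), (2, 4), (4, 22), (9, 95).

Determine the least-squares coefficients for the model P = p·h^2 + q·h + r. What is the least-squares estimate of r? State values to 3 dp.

r = -4.330

From the data, Σh^2·h^2 = 6833, Σh^2·h = 801, Σh^2 = 101, Σh·h = 101, Σh = 15, Σ1 = 4.
For MᵀP: Σh^2·P = 8063, Σh·P = 951, ΣP = 117.
MᵀM·[p, q, r]ᵀ = MᵀP becomes [[6833, 801, 101]; [801, 101, 15]; [101, 15, 4]]·[p, q, r]ᵀ = [8063, 951, 117]ᵀ.
Solving the 3×3 system (Gaussian elimination) gives p = 12319/13358, q = 36669/13358, r = -28921/6679.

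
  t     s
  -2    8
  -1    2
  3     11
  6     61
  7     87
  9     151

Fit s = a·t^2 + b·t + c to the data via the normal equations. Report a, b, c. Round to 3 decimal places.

a = 2.089, b = -1.753, c = -2.923

The normal equations are: 10356·a + 1306·b + 180·c = 18823;  1306·a + 180·b + 22·c = 2349;  180·a + 22·b + 6·c = 320.
(Σt^2·t^2 = 10356, Σt^2·t = 1306, Σt^2 = 180, Σt·t = 180, Σt = 22, Σ1 = 6, Σt^2·s = 18823, Σt·s = 2349, Σs = 320.)
Solving the 3×3 system (Gaussian elimination) gives a = 117503/56235, b = -65727/37490, c = -328783/112470.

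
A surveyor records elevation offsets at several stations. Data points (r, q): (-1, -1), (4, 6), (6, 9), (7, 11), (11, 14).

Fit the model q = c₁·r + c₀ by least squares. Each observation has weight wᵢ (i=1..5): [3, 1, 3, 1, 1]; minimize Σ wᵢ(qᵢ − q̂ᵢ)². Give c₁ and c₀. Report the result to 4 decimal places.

c₁ = 1.3382, c₀ = 0.6097

Sums needed: Σwᵢ·r·r = 297, Σwᵢ·r = 37, Σwᵢ·1 = 9.
And Σwᵢ·r·q = 420, Σwᵢ·q = 55.
So MᵀWM·[c₁, c₀]ᵀ = MᵀWq: [[297, 37]; [37, 9]]·[c₁, c₀]ᵀ = [420, 55]ᵀ.
Eliminating c₀: 9·(row 1) − 37·(row 2) gives 1304·c₁ = 9·420 − 37·55 = 1745, so c₁ = 1745/1304.
Then c₀ = (55 − 37·(1745/1304))/9 = 795/1304.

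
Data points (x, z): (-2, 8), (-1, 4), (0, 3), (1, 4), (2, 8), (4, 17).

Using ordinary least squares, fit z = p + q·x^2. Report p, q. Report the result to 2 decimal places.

p = 3.59, q = 0.86

Compute the Gram sums: Σ1 = 6, Σx^2 = 26, Σx^2·x^2 = 290.
For Mᵀz: Σz = 44, Σx^2·z = 344.
Eliminating q: 290·(row 1) − 26·(row 2) gives 1064·p = 290·44 − 26·344 = 3816, so p = 477/133.
Then q = (344 − 26·(477/133))/290 = 115/133.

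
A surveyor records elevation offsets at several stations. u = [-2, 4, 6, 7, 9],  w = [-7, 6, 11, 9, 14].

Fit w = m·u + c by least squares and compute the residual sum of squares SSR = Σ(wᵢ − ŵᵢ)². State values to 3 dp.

With design matrix X, XᵀX = [[186, 24]; [24, 5]] and Xᵀw = [293, 33]ᵀ.
Determinant 186·5 − 24² = 354.
m = (293·5 − 24·33)/354 = 673/354; c = (186·33 − 24·293)/354 = -149/59.
Residuals: -119/177, 163/177, 125/59, -631/354, -69/118; SSR = 3295/354.

SSR = 9.308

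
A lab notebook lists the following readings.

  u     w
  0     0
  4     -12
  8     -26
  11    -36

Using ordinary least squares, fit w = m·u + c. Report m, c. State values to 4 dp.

From the data, Σu·u = 201, Σu = 23, Σ1 = 4.
And Σu·w = -652, Σw = -74.
XᵀX·[m, c]ᵀ = Xᵀw becomes [[201, 23]; [23, 4]]·[m, c]ᵀ = [-652, -74]ᵀ.
det = 201·4 − 23² = 275.
m = ((-652)·4 − 23·(-74))/275 = -906/275; c = (201·(-74) − 23·(-652))/275 = 122/275.

m = -3.2945, c = 0.4436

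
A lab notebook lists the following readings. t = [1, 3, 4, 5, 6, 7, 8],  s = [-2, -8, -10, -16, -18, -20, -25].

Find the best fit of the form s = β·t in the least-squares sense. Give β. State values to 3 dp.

AᵀA·[β]ᵀ = Aᵀs reads: 200·β = -594.
(Σt·t = 200, Σt·s = -594.)
Hence β = -594 / 200 ≈ -2.97.

β = -2.970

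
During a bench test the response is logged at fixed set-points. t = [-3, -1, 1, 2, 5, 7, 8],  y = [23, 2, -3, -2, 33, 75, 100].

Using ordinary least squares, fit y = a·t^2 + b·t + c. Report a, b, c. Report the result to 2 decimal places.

a = 1.96, b = -2.74, c = -2.90

Setting ∂/∂a … = 0 gives: 7221·a + 961·b + 153·c = 11098;  961·a + 153·b + 19·c = 1412;  153·a + 19·b + 7·c = 228.
Row-reducing yields a = 65577/33397, b = -458338/166985, c = -483629/166985.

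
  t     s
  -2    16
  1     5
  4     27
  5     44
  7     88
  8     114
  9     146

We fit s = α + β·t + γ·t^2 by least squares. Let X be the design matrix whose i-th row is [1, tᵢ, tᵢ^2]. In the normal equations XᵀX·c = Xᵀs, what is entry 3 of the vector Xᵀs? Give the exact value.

Entry 3 ↔ basis t^2, so (Xᵀs)_{3} = Σᵢ (t^2)·sᵢ = (4)·(16) + (1)·(5) + (16)·(27) + (25)·(44) + (49)·(88) + (64)·(114) + (81)·(146) = 25035.

25035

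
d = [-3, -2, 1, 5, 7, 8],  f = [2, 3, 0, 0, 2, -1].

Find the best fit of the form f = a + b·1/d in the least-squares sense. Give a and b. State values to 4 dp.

Normal-equation sums: Σ1 = 6, Σ1/d = 533/840, Σ1/d·1/d = 1014049/705600.
Moment sums: Σf = 6, Σ1/d·f = -337/168.
Determinant 6·(1014049/705600) − (533/840)² = 1160041/141120.
a = (6·(1014049/705600) − (533/840)·(-337/168))/(1160041/141120) = 6982399/5800205; b = (6·(-337/168) − (533/840)·6)/(1160041/141120) = -2235744/1160041.

a = 1.2038, b = -1.9273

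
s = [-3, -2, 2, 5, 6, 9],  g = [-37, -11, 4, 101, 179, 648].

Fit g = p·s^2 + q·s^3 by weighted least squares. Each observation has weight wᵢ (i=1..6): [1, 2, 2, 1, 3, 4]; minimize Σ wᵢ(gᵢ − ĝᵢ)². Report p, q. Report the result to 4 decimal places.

p = -1.0343, q = 1.0037

Sums needed: Σwᵢ·s^2·s^2 = 30902, Σwᵢ·s^2·s^3 = 262406, Σwᵢ·s^3·s^3 = 2282342.
For AᵀWg: Σwᵢ·s^2·g = 231420, Σwᵢ·s^3·g = 2019424.
Normal equations: [[30902, 262406]; [262406, 2282342]]·[p, q]ᵀ = [231420, 2019424]ᵀ.
Eliminating q: 2282342·(row 1) − 262406·(row 2) gives 1672023648·p = 2282342·231420 − 262406·2019424 = -1729388504, so p = -216173563/209002956.
Then q = (2019424 − 262406·(-216173563/209002956))/2282342 = 209780491/209002956.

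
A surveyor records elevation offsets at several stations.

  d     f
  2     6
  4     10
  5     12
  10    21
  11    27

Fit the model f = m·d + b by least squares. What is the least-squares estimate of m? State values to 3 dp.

The normal equations are: 266·m + 32·b = 619;  32·m + 5·b = 76.
(Σd·d = 266, Σd = 32, Σ1 = 5, Σd·f = 619, Σf = 76.)
Δ = 266·5 − 32² = 306.
m = (619·5 − 32·76)/306 = 13/6; b = (266·76 − 32·619)/306 = 4/3.

m = 2.167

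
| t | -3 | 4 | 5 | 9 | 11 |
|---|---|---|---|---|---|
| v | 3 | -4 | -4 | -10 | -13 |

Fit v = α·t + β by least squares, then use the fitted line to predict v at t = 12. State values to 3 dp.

With design matrix A, AᵀA = [[252, 26]; [26, 5]] and Aᵀv = [-278, -28]ᵀ.
Eliminating β: 5·(row 1) − 26·(row 2) gives 584·α = 5·(-278) − 26·(-28) = -662, so α = -331/292.
Then β = ((-28) − 26·(-331/292))/5 = 43/146.
At t = 12: v̂ = (-331/292)·(12) + (43/146)·(1) = -1943/146.

v̂ = -13.308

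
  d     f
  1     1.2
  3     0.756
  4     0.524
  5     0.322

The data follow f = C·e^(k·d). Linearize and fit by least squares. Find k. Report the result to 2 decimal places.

Let Y = ln f. Fitting Y = k·d + ln C by least squares:
XᵀX = [[51.0000, 13.0000]; [13.0000, 4]], rhs = [-8.9079, -1.8769]ᵀ  (here Σd = 13.0000, Σ(d)² = 51.0000, Σln f = -1.8769, Σd·ln f = -8.9079).
Δ = 51.0000·4 − (13.0000)² = 35.0000; k = (-8.9079·4 − 13.0000·-1.8769)/35.0000 = -0.32093, ln C = (51.0000·-1.8769 − 13.0000·-8.9079)/35.0000 = 0.57379.

k = -0.32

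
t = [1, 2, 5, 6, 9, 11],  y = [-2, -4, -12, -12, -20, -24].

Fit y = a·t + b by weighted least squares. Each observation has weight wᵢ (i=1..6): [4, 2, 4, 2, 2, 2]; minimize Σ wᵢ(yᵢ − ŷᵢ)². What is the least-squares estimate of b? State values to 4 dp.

Entries of MᵀWM: Σwᵢ·t·t = 588, Σwᵢ·t = 80, Σwᵢ·1 = 16.
Moment sums: Σwᵢ·t·y = -1296, Σwᵢ·y = -176.
Normal equations: [[588, 80]; [80, 16]]·[a, b]ᵀ = [-1296, -176]ᵀ.
Δ = 588·16 − 80² = 3008.
a = ((-1296)·16 − 80·(-176))/3008 = -104/47; b = (588·(-176) − 80·(-1296))/3008 = 3/47.

b = 0.0638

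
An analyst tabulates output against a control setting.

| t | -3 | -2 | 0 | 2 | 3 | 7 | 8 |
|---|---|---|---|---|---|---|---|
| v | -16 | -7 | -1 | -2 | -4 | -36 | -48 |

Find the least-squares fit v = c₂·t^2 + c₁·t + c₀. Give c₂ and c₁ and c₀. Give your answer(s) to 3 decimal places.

c₂ = -0.961, c₁ = 1.774, c₀ = -1.009

MᵀM·[c₂, c₁, c₀]ᵀ = Mᵀv reads: 6691·c₂ + 855·c₁ + 139·c₀ = -5052;  855·c₂ + 139·c₁ + 15·c₀ = -590;  139·c₂ + 15·c₁ + 7·c₀ = -114.
Solving the 3×3 system (Gaussian elimination) gives c₂ = -4389/4568, c₁ = 8105/4568, c₀ = -576/571.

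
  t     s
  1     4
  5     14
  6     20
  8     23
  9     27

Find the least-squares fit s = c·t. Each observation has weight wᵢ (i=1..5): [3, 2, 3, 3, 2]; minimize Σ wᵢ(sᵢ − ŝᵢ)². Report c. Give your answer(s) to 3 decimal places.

c = 3.010

The normal equations are: 515·c = 1550.
(Σwᵢ·t·t = 515, Σwᵢ·t·s = 1550.)
c = 1550/515 = 3.00971.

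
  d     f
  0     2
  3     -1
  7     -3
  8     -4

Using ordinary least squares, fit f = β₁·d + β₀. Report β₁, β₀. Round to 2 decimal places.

β₁ = -0.71, β₀ = 1.68

From the data, Σd·d = 122, Σd = 18, Σ1 = 4.
For Aᵀf: Σd·f = -56, Σf = -6.
Normal equations: [[122, 18]; [18, 4]]·[β₁, β₀]ᵀ = [-56, -6]ᵀ.
Determinant 122·4 − 18² = 164.
β₁ = ((-56)·4 − 18·(-6))/164 = -29/41; β₀ = (122·(-6) − 18·(-56))/164 = 69/41.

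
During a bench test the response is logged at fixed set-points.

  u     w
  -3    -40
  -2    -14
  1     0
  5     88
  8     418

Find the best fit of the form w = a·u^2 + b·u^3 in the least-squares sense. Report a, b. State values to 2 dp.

Forming AᵀA = [[4819, 35619]; [35619, 278563]] and Aᵀw = [28536, 226208]ᵀ gives AᵀA·[a, b]ᵀ = Aᵀw.
Eliminating b: 278563·(row 1) − 35619·(row 2) gives 73681936·a = 278563·28536 − 35619·226208 = -108228984, so a = -13528623/9210242.
Then b = (226208 − 35619·(-13528623/9210242))/278563 = 9209071/9210242.

a = -1.47, b = 1.00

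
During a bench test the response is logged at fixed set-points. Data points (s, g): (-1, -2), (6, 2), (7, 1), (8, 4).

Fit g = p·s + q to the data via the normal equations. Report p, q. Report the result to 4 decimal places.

Forming XᵀX = [[150, 20]; [20, 4]] and Xᵀg = [53, 5]ᵀ gives XᵀX·[p, q]ᵀ = Xᵀg.
Eliminating q: 4·(row 1) − 20·(row 2) gives 200·p = 4·53 − 20·5 = 112, so p = 14/25.
Then q = (5 − 20·(14/25))/4 = -31/20.

p = 0.5600, q = -1.5500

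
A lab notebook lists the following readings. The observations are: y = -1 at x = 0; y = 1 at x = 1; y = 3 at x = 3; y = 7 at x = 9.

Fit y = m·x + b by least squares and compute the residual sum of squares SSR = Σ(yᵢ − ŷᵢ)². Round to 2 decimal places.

SSR = 1.35

Normal-equation sums: Σx·x = 91, Σx = 13, Σ1 = 4.
For Aᵀy: Σx·y = 73, Σy = 10.
So AᵀA·[m, b]ᵀ = Aᵀy: [[91, 13]; [13, 4]]·[m, b]ᵀ = [73, 10]ᵀ.
Δ = 91·4 − 13² = 195.
m = (73·4 − 13·10)/195 = 54/65; b = (91·10 − 13·73)/195 = -1/5.
Residuals: -4/5, 24/65, 46/65, -18/65; SSR = 88/65.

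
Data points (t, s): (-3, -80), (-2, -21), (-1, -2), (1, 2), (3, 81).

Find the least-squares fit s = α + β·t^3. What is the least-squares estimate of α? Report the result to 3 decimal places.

α = 0.751

Normal-equation sums: Σ1 = 5, Σt^3 = -8, Σt^3·t^3 = 1524.
Right-hand side: Σs = -20, Σt^3·s = 4519.
Normal equations: [[5, -8]; [-8, 1524]]·[α, β]ᵀ = [-20, 4519]ᵀ.
Eliminating β: 1524·(row 1) − (-8)·(row 2) gives 7556·α = 1524·(-20) − (-8)·4519 = 5672, so α = 1418/1889.
Then β = (4519 − (-8)·(1418/1889))/1524 = 22435/7556.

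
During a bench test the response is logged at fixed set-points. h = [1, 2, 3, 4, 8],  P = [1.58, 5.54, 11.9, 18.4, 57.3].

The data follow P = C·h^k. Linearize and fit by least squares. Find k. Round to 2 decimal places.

Linearized form: ln P = k·ln h + ln C. From the 5 transformed points,
Σln h = 5.2575, Σ(ln h)² = 7.9333, Σln P = 11.6066, Σln h·ln P = 16.3630.
Normal system: [[7.9333, 5.2575]; [5.2575, 5]]·[k, ln C]ᵀ = [16.3630, 11.6066]ᵀ.
Solving (det = 12.0252): k = 1.72914, ln C = 0.50313.

k = 1.73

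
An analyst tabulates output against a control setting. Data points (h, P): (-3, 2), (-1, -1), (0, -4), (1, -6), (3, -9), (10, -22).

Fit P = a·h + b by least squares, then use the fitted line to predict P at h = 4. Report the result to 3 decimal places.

P̂ = -10.987

From the data, Σh·h = 120, Σh = 10, Σ1 = 6.
Moment sums: Σh·P = -258, ΣP = -40.
Δ = 120·6 − 10² = 620.
a = ((-258)·6 − 10·(-40))/620 = -287/155; b = (120·(-40) − 10·(-258))/620 = -111/31.
At h = 4: P̂ = (-287/155)·(4) + (-111/31)·(1) = -1703/155.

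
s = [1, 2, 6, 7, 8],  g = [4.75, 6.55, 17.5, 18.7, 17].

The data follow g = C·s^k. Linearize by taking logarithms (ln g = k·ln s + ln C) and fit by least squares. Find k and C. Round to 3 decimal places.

Taking logs, ln g = k·ln s + ln C, so regress ln g on ln s.
XᵀX = [[11.8015, 6.5103]; [6.5103, 5]], rhs = [18.0213, 12.0615]ᵀ  (here Σln s = 6.5103, Σ(ln s)² = 11.8015, Σln g = 12.0615, Σln s·ln g = 18.0213).
Solving (det = 16.6240): k = 0.69674, ln C = 1.50512, so C = exp(1.50512) = 4.50471.

k = 0.697, C = 4.505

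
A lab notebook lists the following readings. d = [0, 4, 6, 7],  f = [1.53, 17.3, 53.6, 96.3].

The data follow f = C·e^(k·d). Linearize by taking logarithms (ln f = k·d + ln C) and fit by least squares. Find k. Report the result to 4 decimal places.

Taking logs, ln f = k·d + ln C, so regress ln f on d.
Over the data: Σd = 17.0000, Σ(d)² = 101.0000, Σln f = 11.8250, Σd·ln f = 67.2644.
Normal system: [[101.0000, 17.0000]; [17.0000, 4]]·[k, ln C]ᵀ = [67.2644, 11.8250]ᵀ.
Slope k = (n·Σd·ln f − Σd·Σln f)/(n·Σ(d)² − (Σd)²) = (4·67.2644 − 17.0000·11.8250)/115.0000 = 0.59159; ln C = (Σln f − k·Σd)/n = 0.44199.

k = 0.5916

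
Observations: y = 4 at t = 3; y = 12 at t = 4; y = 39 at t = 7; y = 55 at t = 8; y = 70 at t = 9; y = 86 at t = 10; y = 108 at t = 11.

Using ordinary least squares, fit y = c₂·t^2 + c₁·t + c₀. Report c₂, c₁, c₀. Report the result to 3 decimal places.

Sums needed: Σt^2·t^2 = 38036, Σt^2·t = 4006, Σt^2 = 440, Σt·t = 440, Σt = 52, Σ1 = 7.
And Σt^2·y = 32997, Σt·y = 3451, Σy = 374.
So MᵀM·[c₂, c₁, c₀]ᵀ = Mᵀy: [[38036, 4006, 440]; [4006, 440, 52]; [440, 52, 7]]·[c₂, c₁, c₀]ᵀ = [32997, 3451, 374]ᵀ.
Solving the 3×3 system (Gaussian elimination) gives c₂ = 47549/47922, c₁ = -52615/47922, c₀ = -6256/7987.

c₂ = 0.992, c₁ = -1.098, c₀ = -0.783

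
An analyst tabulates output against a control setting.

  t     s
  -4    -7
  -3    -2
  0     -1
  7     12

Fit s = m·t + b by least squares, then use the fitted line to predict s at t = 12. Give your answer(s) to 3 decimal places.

ŝ = 19.635

With design matrix A, AᵀA = [[74, 0]; [0, 4]] and Aᵀs = [118, 2]ᵀ.
det = 74·4 − 0² = 296.
m = (118·4 − 0·2)/296 = 59/37; b = (74·2 − 0·118)/296 = 1/2.
At t = 12: ŝ = (59/37)·(12) + (1/2)·(1) = 1453/74.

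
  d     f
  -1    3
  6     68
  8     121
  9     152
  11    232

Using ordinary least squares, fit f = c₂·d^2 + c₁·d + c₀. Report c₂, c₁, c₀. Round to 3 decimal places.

c₂ = 1.973, c₁ = -0.723, c₀ = 0.419

Normal-equation sums: Σd^2·d^2 = 26595, Σd^2·d = 2787, Σd^2 = 303, Σd·d = 303, Σd = 33, Σ1 = 5.
And Σd^2·f = 50579, Σd·f = 5293, Σf = 576.
So MᵀM·[c₂, c₁, c₀]ᵀ = Mᵀf: [[26595, 2787, 303]; [2787, 303, 33]; [303, 33, 5]]·[c₂, c₁, c₀]ᵀ = [50579, 5293, 576]ᵀ.
Inverting the 3×3 Gram matrix, [c₂, c₁, c₀]ᵀ = [134453/68154, -49255/68154, 4762/11359]ᵀ.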